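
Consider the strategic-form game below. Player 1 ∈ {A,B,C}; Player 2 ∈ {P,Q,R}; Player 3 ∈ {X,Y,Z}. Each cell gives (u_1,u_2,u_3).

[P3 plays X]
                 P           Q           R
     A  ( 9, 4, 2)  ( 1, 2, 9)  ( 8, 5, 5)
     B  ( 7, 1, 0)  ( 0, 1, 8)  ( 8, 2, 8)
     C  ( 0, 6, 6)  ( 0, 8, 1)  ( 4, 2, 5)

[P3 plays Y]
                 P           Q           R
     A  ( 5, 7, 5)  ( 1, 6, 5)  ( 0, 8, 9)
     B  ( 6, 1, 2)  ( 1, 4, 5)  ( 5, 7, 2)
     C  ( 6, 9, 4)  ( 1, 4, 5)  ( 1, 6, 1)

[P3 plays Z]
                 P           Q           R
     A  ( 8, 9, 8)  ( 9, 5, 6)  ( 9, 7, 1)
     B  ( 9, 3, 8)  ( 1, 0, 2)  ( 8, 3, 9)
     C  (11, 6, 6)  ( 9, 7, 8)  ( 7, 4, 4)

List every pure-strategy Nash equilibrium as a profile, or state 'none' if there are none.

(A,P,X): not NE [P2→R gives 5>4; P3→Z gives 8>2]
(A,P,Y): not NE [P1→C gives 6>5; P2→R gives 8>7; P3→Z gives 8>5]
(A,P,Z): not NE [P1→C gives 11>8]
(A,Q,X): not NE [P2→R gives 5>2]
(A,Q,Y): not NE [P2→R gives 8>6; P3→X gives 9>5]
(A,Q,Z): not NE [P2→P gives 9>5; P3→X gives 9>6]
(A,R,X): not NE [P3→Y gives 9>5]
(A,R,Y): not NE [P1→B gives 5>0]
(A,R,Z): not NE [P2→P gives 9>7; P3→Y gives 9>1]
(B,P,X): not NE [P1→A gives 9>7; P2→R gives 2>1; P3→Z gives 8>0]
(B,P,Y): not NE [P2→R gives 7>1; P3→Z gives 8>2]
(B,P,Z): not NE [P1→C gives 11>9]
(B,Q,X): not NE [P1→A gives 1>0; P2→R gives 2>1]
(B,Q,Y): not NE [P2→R gives 7>4; P3→X gives 8>5]
(B,Q,Z): not NE [P1→C gives 9>1; P2→R gives 3>0; P3→X gives 8>2]
(B,R,X): not NE [P3→Z gives 9>8]
(B,R,Y): not NE [P3→Z gives 9>2]
(B,R,Z): not NE [P1→A gives 9>8]
(C,P,X): not NE [P1→A gives 9>0; P2→Q gives 8>6]
(C,P,Y): not NE [P3→Z gives 6>4]
(C,P,Z): not NE [P2→Q gives 7>6]
(C,Q,X): not NE [P1→A gives 1>0; P3→Z gives 8>1]
(C,Q,Y): not NE [P2→P gives 9>4; P3→Z gives 8>5]
(C,Q,Z): NE
(C,R,X): not NE [P1→B gives 8>4; P2→Q gives 8>2]
(C,R,Y): not NE [P1→B gives 5>1; P2→P gives 9>6; P3→X gives 5>1]
(C,R,Z): not NE [P1→A gives 9>7; P2→Q gives 7>4; P3→X gives 5>4]

NE set: (C,Q,Z)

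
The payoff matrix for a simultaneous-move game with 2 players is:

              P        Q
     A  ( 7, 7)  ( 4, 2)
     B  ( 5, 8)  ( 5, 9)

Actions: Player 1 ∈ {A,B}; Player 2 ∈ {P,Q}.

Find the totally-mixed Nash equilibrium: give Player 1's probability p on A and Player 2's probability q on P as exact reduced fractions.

P1 indiff ⇒ q·7+(1-q)·4 = q·5+(1-q)·5 ⇒ q(2) = (1-q)(1) ⇒ q = 1/3
P2 indiff ⇒ p·7+(1-p)·8 = p·2+(1-p)·9 ⇒ p(5) = (1-p)(1) ⇒ p = 1/6

P1 mixes 1/6 on A; P2 mixes 1/3 on P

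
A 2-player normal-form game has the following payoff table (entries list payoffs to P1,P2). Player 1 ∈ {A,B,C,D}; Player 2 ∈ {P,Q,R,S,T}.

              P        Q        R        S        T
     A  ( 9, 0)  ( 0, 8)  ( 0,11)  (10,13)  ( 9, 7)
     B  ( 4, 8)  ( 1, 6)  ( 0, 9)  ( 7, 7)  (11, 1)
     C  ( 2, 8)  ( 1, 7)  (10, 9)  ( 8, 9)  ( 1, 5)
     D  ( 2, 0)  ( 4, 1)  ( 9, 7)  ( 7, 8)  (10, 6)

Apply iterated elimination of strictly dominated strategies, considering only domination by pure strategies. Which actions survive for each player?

IESDS → P1:{A,C} P2:{R,S}

P2 drop P (R beats it: A:11>0 B:9>8 C:9>8 D:7>0)
P2 drop Q (R beats it: A:11>8 B:9>6 C:9>7 D:7>1)
P2 drop T (R beats it: A:11>7 B:9>1 C:9>5 D:7>6)
P1 drop B (C beats it: R:10>0 S:8>7)
P1 drop D (C beats it: R:10>9 S:8>7)
P1→{A,C} P2→{R,S}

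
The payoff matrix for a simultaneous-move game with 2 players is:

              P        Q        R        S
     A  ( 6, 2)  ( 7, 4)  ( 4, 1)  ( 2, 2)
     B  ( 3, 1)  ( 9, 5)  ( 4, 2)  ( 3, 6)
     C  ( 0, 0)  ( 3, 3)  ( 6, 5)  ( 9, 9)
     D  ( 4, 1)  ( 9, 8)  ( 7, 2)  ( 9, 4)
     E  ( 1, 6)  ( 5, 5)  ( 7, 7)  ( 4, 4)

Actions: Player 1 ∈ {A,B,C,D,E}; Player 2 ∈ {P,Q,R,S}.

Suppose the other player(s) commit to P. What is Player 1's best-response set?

BR_1 = {A}

u_1(A vs P) = 6
u_1(B vs P) = 3
u_1(C vs P) = 0
u_1(D vs P) = 4
u_1(E vs P) = 1
max payoff 6 at {A}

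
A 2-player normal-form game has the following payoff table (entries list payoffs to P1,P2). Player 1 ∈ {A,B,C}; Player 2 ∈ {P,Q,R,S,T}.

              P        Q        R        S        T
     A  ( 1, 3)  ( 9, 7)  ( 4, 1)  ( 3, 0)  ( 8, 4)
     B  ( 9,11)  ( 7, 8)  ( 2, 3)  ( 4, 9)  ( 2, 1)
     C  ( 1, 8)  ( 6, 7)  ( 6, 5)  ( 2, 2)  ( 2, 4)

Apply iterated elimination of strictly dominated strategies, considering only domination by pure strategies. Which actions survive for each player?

P2 drop R (P beats it: A:3>1 B:11>3 C:8>5)
P2 drop S (P beats it: A:3>0 B:11>9 C:8>2)
P2 drop T (Q beats it: A:7>4 B:8>1 C:7>4)
P1 drop C (B beats it: P:9>1 Q:7>6)
P1→{A,B} P2→{P,Q}

Survivors P1:{A,B} P2:{P,Q}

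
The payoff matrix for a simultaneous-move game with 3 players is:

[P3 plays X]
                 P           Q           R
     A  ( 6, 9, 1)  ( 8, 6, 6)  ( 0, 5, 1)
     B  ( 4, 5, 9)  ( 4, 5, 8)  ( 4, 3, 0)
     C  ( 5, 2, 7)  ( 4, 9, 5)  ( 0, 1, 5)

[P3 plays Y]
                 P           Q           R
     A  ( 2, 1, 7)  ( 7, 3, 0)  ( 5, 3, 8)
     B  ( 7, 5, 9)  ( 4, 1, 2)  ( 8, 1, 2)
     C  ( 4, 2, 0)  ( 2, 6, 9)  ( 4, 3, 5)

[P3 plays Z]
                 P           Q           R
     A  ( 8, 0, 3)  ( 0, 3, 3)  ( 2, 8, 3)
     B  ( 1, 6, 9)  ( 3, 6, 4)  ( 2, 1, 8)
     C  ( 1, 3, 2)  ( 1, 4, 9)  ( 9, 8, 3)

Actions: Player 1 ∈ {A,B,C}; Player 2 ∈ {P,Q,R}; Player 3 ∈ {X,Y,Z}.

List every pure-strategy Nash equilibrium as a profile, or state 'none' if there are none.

(A,P,X): not NE [P3→Y gives 7>1]
(A,P,Y): not NE [P1→B gives 7>2; P2→R gives 3>1]
(A,P,Z): not NE [P2→R gives 8>0; P3→Y gives 7>3]
(A,Q,X): not NE [P2→P gives 9>6]
(A,Q,Y): not NE [P3→X gives 6>0]
(A,Q,Z): not NE [P1→B gives 3>0; P2→R gives 8>3; P3→X gives 6>3]
(A,R,X): not NE [P1→B gives 4>0; P2→P gives 9>5; P3→Y gives 8>1]
(A,R,Y): not NE [P1→B gives 8>5]
(A,R,Z): not NE [P1→C gives 9>2; P3→Y gives 8>3]
(B,P,X): not NE [P1→A gives 6>4]
(B,P,Y): NE
(B,P,Z): not NE [P1→A gives 8>1]
(B,Q,X): not NE [P1→A gives 8>4]
(B,Q,Y): not NE [P1→A gives 7>4; P2→P gives 5>1; P3→X gives 8>2]
(B,Q,Z): not NE [P3→X gives 8>4]
(B,R,X): not NE [P2→Q gives 5>3; P3→Z gives 8>0]
(B,R,Y): not NE [P2→P gives 5>1; P3→Z gives 8>2]
(B,R,Z): not NE [P1→C gives 9>2; P2→Q gives 6>1]
(C,P,X): not NE [P1→A gives 6>5; P2→Q gives 9>2]
(C,P,Y): not NE [P1→B gives 7>4; P2→Q gives 6>2; P3→X gives 7>0]
(C,P,Z): not NE [P1→A gives 8>1; P2→R gives 8>3; P3→X gives 7>2]
(C,Q,X): not NE [P1→A gives 8>4; P3→Z gives 9>5]
(C,Q,Y): not NE [P1→A gives 7>2]
(C,Q,Z): not NE [P1→B gives 3>1; P2→R gives 8>4]
(C,R,X): not NE [P1→B gives 4>0; P2→Q gives 9>1]
(C,R,Y): not NE [P1→B gives 8>4; P2→Q gives 6>3]
(C,R,Z): not NE [P3→Y gives 5>3]

PSNE = {(B,P,Y)}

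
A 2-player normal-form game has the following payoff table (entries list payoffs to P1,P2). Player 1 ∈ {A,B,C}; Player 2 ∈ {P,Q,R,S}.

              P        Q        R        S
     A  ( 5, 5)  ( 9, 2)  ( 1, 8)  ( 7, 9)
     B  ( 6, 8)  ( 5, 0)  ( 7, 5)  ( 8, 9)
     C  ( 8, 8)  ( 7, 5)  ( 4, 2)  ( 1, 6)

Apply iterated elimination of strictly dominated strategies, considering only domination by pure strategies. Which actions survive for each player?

P2 drop Q (P beats it: A:5>2 B:8>0 C:8>5)
P1 drop A (B beats it: P:6>5 R:7>1 S:8>7)
P2 drop R (P beats it: B:8>5 C:8>2)
P1→{B,C} P2→{P,S}

Survivors P1:{B,C} P2:{P,S}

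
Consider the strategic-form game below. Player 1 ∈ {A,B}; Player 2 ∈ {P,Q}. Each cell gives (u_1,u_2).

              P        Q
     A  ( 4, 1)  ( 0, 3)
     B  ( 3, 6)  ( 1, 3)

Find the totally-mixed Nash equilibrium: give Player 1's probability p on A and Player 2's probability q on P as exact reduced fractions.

p=3/5, q=1/2

P1 indiff ⇒ q·4+(1-q)·0 = q·3+(1-q)·1 ⇒ q(1) = (1-q)(1) ⇒ q = 1/2
P2 indiff ⇒ p·1+(1-p)·6 = p·3+(1-p)·3 ⇒ p(-2) = (1-p)(-3) ⇒ p = 3/5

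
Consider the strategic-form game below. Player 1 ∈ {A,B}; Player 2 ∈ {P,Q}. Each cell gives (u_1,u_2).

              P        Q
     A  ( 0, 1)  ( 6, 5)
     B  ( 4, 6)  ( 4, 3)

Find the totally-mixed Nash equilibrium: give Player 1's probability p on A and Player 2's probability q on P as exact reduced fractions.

P1 mixes 3/7 on A; P2 mixes 1/3 on P

P1 indiff ⇒ q·0+(1-q)·6 = q·4+(1-q)·4 ⇒ q(-4) = (1-q)(-2) ⇒ q = 1/3
P2 indiff ⇒ p·1+(1-p)·6 = p·5+(1-p)·3 ⇒ p(-4) = (1-p)(-3) ⇒ p = 3/7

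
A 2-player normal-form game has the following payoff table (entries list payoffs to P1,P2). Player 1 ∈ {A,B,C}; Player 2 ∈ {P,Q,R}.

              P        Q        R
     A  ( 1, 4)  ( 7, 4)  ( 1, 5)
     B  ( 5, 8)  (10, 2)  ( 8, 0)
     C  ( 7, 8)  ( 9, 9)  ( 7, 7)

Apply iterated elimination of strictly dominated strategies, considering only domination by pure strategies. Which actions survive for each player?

P1 drop A (B beats it: P:5>1 Q:10>7 R:8>1)
P2 drop R (P beats it: B:8>0 C:8>7)
P1→{B,C} P2→{P,Q}

IESDS → P1:{B,C} P2:{P,Q}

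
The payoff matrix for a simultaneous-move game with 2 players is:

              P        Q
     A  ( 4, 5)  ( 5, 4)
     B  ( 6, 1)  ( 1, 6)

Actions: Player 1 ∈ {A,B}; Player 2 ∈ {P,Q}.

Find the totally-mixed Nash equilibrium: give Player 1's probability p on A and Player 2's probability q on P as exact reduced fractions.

P1 indiff ⇒ q·4+(1-q)·5 = q·6+(1-q)·1 ⇒ q(-2) = (1-q)(-4) ⇒ q = 2/3
P2 indiff ⇒ p·5+(1-p)·1 = p·4+(1-p)·6 ⇒ p(1) = (1-p)(5) ⇒ p = 5/6

(p,q) = (5/6, 2/3)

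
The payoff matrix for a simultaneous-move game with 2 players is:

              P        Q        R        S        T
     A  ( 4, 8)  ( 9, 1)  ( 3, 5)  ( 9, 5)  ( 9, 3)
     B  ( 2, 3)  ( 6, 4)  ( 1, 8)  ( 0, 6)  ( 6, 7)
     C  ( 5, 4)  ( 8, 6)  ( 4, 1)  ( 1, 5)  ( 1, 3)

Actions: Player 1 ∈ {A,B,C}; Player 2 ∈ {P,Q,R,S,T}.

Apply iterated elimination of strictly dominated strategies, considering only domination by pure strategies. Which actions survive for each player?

Survivors P1:{A,C} P2:{P,Q,S}

P1 drop B (A beats it: P:4>2 Q:9>6 R:3>1 S:9>0 T:9>6)
P2 drop R (P beats it: A:8>5 C:4>1)
P2 drop T (P beats it: A:8>3 C:4>3)
P1→{A,C} P2→{P,Q,S}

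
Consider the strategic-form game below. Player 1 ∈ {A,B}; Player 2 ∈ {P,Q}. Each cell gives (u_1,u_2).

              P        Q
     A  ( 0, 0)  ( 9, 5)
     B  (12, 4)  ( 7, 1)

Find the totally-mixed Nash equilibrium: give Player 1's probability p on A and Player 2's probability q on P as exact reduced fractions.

P1 mixes 3/8 on A; P2 mixes 1/7 on P

P1 indiff ⇒ q·0+(1-q)·9 = q·12+(1-q)·7 ⇒ q(-12) = (1-q)(-2) ⇒ q = 1/7
P2 indiff ⇒ p·0+(1-p)·4 = p·5+(1-p)·1 ⇒ p(-5) = (1-p)(-3) ⇒ p = 3/8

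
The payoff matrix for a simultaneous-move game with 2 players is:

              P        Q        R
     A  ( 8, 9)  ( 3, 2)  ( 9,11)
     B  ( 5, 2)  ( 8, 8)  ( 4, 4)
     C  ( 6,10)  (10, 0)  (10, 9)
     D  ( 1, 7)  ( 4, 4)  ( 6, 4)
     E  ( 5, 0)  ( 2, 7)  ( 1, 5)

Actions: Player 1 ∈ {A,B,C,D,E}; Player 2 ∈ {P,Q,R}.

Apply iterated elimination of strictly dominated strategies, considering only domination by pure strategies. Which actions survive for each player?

Remaining: P1:{A,C} P2:{P,R}

P1 drop B (C beats it: P:6>5 Q:10>8 R:10>4)
P1 drop D (C beats it: P:6>1 Q:10>4 R:10>6)
P1 drop E (A beats it: P:8>5 Q:3>2 R:9>1)
P2 drop Q (P beats it: A:9>2 C:10>0)
P1→{A,C} P2→{P,R}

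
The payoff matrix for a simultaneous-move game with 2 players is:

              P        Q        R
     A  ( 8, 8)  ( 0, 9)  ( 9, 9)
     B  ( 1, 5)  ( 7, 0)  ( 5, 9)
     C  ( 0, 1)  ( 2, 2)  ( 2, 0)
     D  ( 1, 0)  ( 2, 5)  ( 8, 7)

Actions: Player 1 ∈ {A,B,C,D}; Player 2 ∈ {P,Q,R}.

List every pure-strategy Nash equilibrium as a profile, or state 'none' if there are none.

(A,P): not NE [P2→R gives 9>8]
(A,Q): not NE [P1→B gives 7>0]
(A,R): NE
(B,P): not NE [P1→A gives 8>1; P2→R gives 9>5]
(B,Q): not NE [P2→R gives 9>0]
(B,R): not NE [P1→A gives 9>5]
(C,P): not NE [P1→A gives 8>0; P2→Q gives 2>1]
(C,Q): not NE [P1→B gives 7>2]
(C,R): not NE [P1→A gives 9>2; P2→Q gives 2>0]
(D,P): not NE [P1→A gives 8>1; P2→R gives 7>0]
(D,Q): not NE [P1→B gives 7>2; P2→R gives 7>5]
(D,R): not NE [P1→A gives 9>8]

Nash profiles: (A,R)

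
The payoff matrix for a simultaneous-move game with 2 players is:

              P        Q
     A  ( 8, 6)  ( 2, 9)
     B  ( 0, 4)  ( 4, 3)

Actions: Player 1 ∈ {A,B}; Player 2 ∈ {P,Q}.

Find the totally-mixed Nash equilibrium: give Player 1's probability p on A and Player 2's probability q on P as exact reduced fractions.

P1 indiff ⇒ q·8+(1-q)·2 = q·0+(1-q)·4 ⇒ q(8) = (1-q)(2) ⇒ q = 1/5
P2 indiff ⇒ p·6+(1-p)·4 = p·9+(1-p)·3 ⇒ p(-3) = (1-p)(-1) ⇒ p = 1/4

P1 mixes 1/4 on A; P2 mixes 1/5 on P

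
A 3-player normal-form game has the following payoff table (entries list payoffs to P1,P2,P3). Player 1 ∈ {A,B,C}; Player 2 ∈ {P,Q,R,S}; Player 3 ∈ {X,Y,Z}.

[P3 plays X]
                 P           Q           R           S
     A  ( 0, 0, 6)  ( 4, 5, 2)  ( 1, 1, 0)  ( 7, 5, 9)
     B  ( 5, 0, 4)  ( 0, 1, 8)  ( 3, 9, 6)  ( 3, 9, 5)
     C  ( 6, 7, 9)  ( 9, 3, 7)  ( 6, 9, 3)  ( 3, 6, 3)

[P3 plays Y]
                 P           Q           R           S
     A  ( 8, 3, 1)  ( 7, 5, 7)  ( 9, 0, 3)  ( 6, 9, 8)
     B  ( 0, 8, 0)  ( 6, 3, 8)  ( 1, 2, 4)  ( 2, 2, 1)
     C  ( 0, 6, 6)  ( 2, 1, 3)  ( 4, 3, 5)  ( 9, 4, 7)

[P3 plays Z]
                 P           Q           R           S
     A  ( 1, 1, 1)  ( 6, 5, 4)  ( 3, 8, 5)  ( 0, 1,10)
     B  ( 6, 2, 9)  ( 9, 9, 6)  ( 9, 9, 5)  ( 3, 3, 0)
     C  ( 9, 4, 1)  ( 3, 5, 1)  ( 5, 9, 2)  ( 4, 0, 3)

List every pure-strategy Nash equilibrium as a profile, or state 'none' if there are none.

(A,P,X): not NE [P1→C gives 6>0; P2→S gives 5>0]
(A,P,Y): not NE [P2→S gives 9>3; P3→X gives 6>1]
(A,P,Z): not NE [P1→C gives 9>1; P2→R gives 8>1; P3→X gives 6>1]
(A,Q,X): not NE [P1→C gives 9>4; P3→Y gives 7>2]
(A,Q,Y): not NE [P2→S gives 9>5]
(A,Q,Z): not NE [P1→B gives 9>6; P2→R gives 8>5; P3→Y gives 7>4]
(A,R,X): not NE [P1→C gives 6>1; P2→S gives 5>1; P3→Z gives 5>0]
(A,R,Y): not NE [P2→S gives 9>0; P3→Z gives 5>3]
(A,R,Z): not NE [P1→B gives 9>3]
(A,S,X): not NE [P3→Z gives 10>9]
(A,S,Y): not NE [P1→C gives 9>6; P3→Z gives 10>8]
(A,S,Z): not NE [P1→C gives 4>0; P2→R gives 8>1]
(B,P,X): not NE [P1→C gives 6>5; P2→S gives 9>0; P3→Z gives 9>4]
(B,P,Y): not NE [P1→A gives 8>0; P3→Z gives 9>0]
(B,P,Z): not NE [P1→C gives 9>6; P2→R gives 9>2]
(B,Q,X): not NE [P1→C gives 9>0; P2→S gives 9>1]
(B,Q,Y): not NE [P1→A gives 7>6; P2→P gives 8>3]
(B,Q,Z): not NE [P3→Y gives 8>6]
(B,R,X): not NE [P1→C gives 6>3]
(B,R,Y): not NE [P1→A gives 9>1; P2→P gives 8>2; P3→X gives 6>4]
(B,R,Z): not NE [P3→X gives 6>5]
(B,S,X): not NE [P1→A gives 7>3]
(B,S,Y): not NE [P1→C gives 9>2; P2→P gives 8>2; P3→X gives 5>1]
(B,S,Z): not NE [P1→C gives 4>3; P2→R gives 9>3; P3→X gives 5>0]
(C,P,X): not NE [P2→R gives 9>7]
(C,P,Y): not NE [P1→A gives 8>0; P3→X gives 9>6]
(C,P,Z): not NE [P2→R gives 9>4; P3→X gives 9>1]
(C,Q,X): not NE [P2→R gives 9>3]
(C,Q,Y): not NE [P1→A gives 7>2; P2→P gives 6>1; P3→X gives 7>3]
(C,Q,Z): not NE [P1→B gives 9>3; P2→R gives 9>5; P3→X gives 7>1]
(C,R,X): not NE [P3→Y gives 5>3]
(C,R,Y): not NE [P1→A gives 9>4; P2→P gives 6>3]
(C,R,Z): not NE [P1→B gives 9>5; P3→Y gives 5>2]
(C,S,X): not NE [P1→A gives 7>3; P2→R gives 9>6; P3→Y gives 7>3]
(C,S,Y): not NE [P2→P gives 6>4]
(C,S,Z): not NE [P2→R gives 9>0; P3→Y gives 7>3]

PSNE: ∅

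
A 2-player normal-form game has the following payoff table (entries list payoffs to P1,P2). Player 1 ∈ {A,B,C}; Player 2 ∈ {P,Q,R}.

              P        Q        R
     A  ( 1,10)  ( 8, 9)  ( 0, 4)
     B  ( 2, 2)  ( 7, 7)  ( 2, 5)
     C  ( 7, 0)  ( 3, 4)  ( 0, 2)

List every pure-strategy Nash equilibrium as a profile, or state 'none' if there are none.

Equilibria: none

(A,P): not NE [P1→C gives 7>1]
(A,Q): not NE [P2→P gives 10>9]
(A,R): not NE [P1→B gives 2>0; P2→P gives 10>4]
(B,P): not NE [P1→C gives 7>2; P2→Q gives 7>2]
(B,Q): not NE [P1→A gives 8>7]
(B,R): not NE [P2→Q gives 7>5]
(C,P): not NE [P2→Q gives 4>0]
(C,Q): not NE [P1→A gives 8>3]
(C,R): not NE [P1→B gives 2>0; P2→Q gives 4>2]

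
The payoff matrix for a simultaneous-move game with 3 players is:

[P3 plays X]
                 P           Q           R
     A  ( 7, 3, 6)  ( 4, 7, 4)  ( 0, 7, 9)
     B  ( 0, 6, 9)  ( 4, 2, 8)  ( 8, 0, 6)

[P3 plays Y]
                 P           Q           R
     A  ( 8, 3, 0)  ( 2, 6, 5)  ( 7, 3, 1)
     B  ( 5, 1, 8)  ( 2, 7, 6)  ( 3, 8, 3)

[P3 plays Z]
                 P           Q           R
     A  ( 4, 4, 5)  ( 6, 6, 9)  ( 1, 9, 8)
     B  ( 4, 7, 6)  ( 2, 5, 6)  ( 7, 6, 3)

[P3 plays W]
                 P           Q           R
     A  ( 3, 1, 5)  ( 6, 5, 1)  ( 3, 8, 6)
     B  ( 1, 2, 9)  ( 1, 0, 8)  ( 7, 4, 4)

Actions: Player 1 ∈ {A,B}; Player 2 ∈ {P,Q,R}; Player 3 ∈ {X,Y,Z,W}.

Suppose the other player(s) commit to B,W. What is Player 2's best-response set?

P2 best: {R}

u_2(P vs B,W) = 2
u_2(Q vs B,W) = 0
u_2(R vs B,W) = 4
max payoff 4 at {R}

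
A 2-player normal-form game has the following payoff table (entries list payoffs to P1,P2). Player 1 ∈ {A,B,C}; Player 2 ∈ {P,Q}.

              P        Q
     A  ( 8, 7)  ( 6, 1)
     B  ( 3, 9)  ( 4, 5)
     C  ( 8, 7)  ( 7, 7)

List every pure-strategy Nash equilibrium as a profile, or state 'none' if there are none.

(A,P): NE
(A,Q): not NE [P1→C gives 7>6; P2→P gives 7>1]
(B,P): not NE [P1→C gives 8>3]
(B,Q): not NE [P1→C gives 7>4; P2→P gives 9>5]
(C,P): NE
(C,Q): NE

Nash profiles: (A,P), (C,P), (C,Q)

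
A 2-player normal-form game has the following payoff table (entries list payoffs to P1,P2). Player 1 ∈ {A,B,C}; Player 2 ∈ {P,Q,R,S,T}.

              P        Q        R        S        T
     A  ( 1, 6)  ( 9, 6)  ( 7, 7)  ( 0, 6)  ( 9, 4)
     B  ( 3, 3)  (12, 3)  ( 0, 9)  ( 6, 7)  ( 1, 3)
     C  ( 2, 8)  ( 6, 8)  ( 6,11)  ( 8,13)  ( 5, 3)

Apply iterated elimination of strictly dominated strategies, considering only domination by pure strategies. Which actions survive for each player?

Survivors P1:{A,C} P2:{R,S}

P2 drop P (R beats it: A:7>6 B:9>3 C:11>8)
P2 drop Q (R beats it: A:7>6 B:9>3 C:11>8)
P1 drop B (C beats it: R:6>0 S:8>6 T:5>1)
P2 drop T (R beats it: A:7>4 C:11>3)
P1→{A,C} P2→{R,S}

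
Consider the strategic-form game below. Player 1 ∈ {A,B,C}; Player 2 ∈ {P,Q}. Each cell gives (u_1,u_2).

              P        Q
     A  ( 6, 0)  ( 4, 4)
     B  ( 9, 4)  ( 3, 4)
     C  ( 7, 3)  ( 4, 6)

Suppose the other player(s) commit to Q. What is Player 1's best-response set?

argmax u_1 = {A,C}

u_1(A vs Q) = 4
u_1(B vs Q) = 3
u_1(C vs Q) = 4
max payoff 4 at {A,C}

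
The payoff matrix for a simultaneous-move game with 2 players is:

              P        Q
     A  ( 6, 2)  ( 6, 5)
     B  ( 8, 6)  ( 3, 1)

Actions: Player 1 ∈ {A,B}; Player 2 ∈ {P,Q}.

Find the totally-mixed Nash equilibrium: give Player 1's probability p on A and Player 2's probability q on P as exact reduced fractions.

P1 indiff ⇒ q·6+(1-q)·6 = q·8+(1-q)·3 ⇒ q(-2) = (1-q)(-3) ⇒ q = 3/5
P2 indiff ⇒ p·2+(1-p)·6 = p·5+(1-p)·1 ⇒ p(-3) = (1-p)(-5) ⇒ p = 5/8

P1 mixes 5/8 on A; P2 mixes 3/5 on P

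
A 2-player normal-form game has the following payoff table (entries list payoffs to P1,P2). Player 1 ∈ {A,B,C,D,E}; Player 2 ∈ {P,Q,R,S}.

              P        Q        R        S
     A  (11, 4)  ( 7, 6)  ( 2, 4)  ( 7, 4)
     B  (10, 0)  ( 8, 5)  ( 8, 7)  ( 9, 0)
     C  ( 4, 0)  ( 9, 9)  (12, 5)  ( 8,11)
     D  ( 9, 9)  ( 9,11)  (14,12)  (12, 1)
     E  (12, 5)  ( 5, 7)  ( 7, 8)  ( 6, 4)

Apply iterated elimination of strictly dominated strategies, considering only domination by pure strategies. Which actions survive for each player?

IESDS → P1:{C,D} P2:{Q,R,S}

P2 drop P (Q beats it: A:6>4 B:5>0 C:9>0 D:11>9 E:7>5)
P1 drop A (B beats it: Q:8>7 R:8>2 S:9>7)
P1 drop B (D beats it: Q:9>8 R:14>8 S:12>9)
P1 drop E (C beats it: Q:9>5 R:12>7 S:8>6)
P1→{C,D} P2→{Q,R,S}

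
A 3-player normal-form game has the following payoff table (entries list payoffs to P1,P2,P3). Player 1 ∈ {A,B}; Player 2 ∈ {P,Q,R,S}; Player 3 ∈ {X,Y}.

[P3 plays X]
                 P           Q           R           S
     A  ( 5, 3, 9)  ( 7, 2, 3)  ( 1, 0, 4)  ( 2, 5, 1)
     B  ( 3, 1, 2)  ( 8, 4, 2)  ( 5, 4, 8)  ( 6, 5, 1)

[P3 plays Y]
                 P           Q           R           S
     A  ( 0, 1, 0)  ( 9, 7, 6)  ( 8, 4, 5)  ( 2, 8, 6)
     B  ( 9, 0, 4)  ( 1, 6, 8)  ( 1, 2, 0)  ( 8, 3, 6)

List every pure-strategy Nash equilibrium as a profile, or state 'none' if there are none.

(A,P,X): not NE [P2→S gives 5>3]
(A,P,Y): not NE [P1→B gives 9>0; P2→S gives 8>1; P3→X gives 9>0]
(A,Q,X): not NE [P1→B gives 8>7; P2→S gives 5>2; P3→Y gives 6>3]
(A,Q,Y): not NE [P2→S gives 8>7]
(A,R,X): not NE [P1→B gives 5>1; P2→S gives 5>0; P3→Y gives 5>4]
(A,R,Y): not NE [P2→S gives 8>4]
(A,S,X): not NE [P1→B gives 6>2; P3→Y gives 6>1]
(A,S,Y): not NE [P1→B gives 8>2]
(B,P,X): not NE [P1→A gives 5>3; P2→S gives 5>1; P3→Y gives 4>2]
(B,P,Y): not NE [P2→Q gives 6>0]
(B,Q,X): not NE [P2→S gives 5>4; P3→Y gives 8>2]
(B,Q,Y): not NE [P1→A gives 9>1]
(B,R,X): not NE [P2→S gives 5>4]
(B,R,Y): not NE [P1→A gives 8>1; P2→Q gives 6>2; P3→X gives 8>0]
(B,S,X): not NE [P3→Y gives 6>1]
(B,S,Y): not NE [P2→Q gives 6>3]

PSNE: ∅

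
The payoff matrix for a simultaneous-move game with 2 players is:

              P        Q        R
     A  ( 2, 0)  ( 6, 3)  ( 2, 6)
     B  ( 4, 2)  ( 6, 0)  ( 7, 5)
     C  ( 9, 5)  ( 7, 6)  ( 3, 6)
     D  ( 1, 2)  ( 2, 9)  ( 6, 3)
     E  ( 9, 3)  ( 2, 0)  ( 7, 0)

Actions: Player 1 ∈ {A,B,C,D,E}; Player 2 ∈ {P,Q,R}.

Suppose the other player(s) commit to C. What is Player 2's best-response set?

u_2(P vs C) = 5
u_2(Q vs C) = 6
u_2(R vs C) = 6
max payoff 6 at {Q,R}

BR_2 = {Q,R}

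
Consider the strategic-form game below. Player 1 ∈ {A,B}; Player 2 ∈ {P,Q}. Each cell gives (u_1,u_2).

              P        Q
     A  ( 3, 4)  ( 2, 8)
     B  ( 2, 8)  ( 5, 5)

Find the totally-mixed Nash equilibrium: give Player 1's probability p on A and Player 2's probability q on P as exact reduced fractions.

P1 indiff ⇒ q·3+(1-q)·2 = q·2+(1-q)·5 ⇒ q(1) = (1-q)(3) ⇒ q = 3/4
P2 indiff ⇒ p·4+(1-p)·8 = p·8+(1-p)·5 ⇒ p(-4) = (1-p)(-3) ⇒ p = 3/7

P1 mixes 3/7 on A; P2 mixes 3/4 on P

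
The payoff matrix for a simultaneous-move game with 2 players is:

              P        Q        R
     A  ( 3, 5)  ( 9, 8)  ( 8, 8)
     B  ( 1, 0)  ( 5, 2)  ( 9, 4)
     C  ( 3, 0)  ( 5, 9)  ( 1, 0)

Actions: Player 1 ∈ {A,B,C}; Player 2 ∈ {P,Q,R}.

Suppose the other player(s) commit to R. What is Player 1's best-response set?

BR_1 = {B}

u_1(A vs R) = 8
u_1(B vs R) = 9
u_1(C vs R) = 1
max payoff 9 at {B}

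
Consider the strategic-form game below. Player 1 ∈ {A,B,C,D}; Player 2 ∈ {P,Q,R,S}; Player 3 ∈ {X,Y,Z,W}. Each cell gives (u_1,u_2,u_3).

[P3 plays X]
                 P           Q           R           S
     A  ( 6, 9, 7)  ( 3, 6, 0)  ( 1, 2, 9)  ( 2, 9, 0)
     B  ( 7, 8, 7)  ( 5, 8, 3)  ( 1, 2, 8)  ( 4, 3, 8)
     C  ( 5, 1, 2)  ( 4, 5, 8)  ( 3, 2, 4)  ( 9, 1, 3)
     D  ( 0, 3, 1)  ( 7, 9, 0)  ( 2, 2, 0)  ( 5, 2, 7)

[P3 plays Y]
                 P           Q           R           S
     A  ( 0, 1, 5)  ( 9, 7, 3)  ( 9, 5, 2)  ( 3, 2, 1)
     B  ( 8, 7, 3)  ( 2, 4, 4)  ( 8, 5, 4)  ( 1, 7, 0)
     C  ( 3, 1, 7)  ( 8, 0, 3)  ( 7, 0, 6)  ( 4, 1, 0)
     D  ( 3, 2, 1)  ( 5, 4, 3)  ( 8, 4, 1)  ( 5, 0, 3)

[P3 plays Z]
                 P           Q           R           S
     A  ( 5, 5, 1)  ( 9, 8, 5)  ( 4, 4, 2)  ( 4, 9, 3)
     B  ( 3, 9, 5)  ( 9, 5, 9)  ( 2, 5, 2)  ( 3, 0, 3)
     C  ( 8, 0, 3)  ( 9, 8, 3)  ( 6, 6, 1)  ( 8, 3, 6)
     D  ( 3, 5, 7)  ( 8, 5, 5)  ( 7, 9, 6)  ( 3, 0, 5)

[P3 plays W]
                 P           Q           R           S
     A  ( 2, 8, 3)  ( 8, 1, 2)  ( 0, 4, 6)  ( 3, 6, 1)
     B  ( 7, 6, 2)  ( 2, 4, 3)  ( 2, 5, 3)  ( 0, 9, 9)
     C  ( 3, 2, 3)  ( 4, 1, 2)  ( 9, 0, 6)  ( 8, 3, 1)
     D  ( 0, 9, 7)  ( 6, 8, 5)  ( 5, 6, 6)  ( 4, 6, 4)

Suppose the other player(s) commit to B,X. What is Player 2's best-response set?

BR_2 = {P,Q}

u_2(P vs B,X) = 8
u_2(Q vs B,X) = 8
u_2(R vs B,X) = 2
u_2(S vs B,X) = 3
max payoff 8 at {P,Q}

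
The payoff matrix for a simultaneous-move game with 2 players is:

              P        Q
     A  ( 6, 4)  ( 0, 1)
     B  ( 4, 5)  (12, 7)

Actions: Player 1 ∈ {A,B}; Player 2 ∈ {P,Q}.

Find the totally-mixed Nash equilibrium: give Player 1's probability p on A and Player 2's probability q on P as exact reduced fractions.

P1 indiff ⇒ q·6+(1-q)·0 = q·4+(1-q)·12 ⇒ q(2) = (1-q)(12) ⇒ q = 6/7
P2 indiff ⇒ p·4+(1-p)·5 = p·1+(1-p)·7 ⇒ p(3) = (1-p)(2) ⇒ p = 2/5

p=2/5, q=6/7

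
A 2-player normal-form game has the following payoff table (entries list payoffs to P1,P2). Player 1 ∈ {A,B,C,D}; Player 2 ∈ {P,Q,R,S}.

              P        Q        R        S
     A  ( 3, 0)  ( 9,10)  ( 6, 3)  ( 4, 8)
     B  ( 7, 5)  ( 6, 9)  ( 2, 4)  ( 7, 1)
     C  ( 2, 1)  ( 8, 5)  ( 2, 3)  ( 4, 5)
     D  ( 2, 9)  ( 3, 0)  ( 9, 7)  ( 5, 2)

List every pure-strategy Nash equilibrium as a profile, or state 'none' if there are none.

(A,P): not NE [P1→B gives 7>3; P2→Q gives 10>0]
(A,Q): NE
(A,R): not NE [P1→D gives 9>6; P2→Q gives 10>3]
(A,S): not NE [P1→B gives 7>4; P2→Q gives 10>8]
(B,P): not NE [P2→Q gives 9>5]
(B,Q): not NE [P1→A gives 9>6]
(B,R): not NE [P1→D gives 9>2; P2→Q gives 9>4]
(B,S): not NE [P2→Q gives 9>1]
(C,P): not NE [P1→B gives 7>2; P2→S gives 5>1]
(C,Q): not NE [P1→A gives 9>8]
(C,R): not NE [P1→D gives 9>2; P2→S gives 5>3]
(C,S): not NE [P1→B gives 7>4]
(D,P): not NE [P1→B gives 7>2]
(D,Q): not NE [P1→A gives 9>3; P2→P gives 9>0]
(D,R): not NE [P2→P gives 9>7]
(D,S): not NE [P1→B gives 7>5; P2→P gives 9>2]

NE set: (A,Q)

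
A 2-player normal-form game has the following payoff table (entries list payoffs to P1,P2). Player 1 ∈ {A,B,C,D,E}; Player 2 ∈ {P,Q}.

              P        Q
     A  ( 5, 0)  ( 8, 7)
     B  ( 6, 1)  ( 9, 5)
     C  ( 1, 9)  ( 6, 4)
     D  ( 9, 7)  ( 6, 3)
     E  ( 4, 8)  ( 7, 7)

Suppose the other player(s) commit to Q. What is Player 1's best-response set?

BR_1 = {B}

u_1(A vs Q) = 8
u_1(B vs Q) = 9
u_1(C vs Q) = 6
u_1(D vs Q) = 6
u_1(E vs Q) = 7
max payoff 9 at {B}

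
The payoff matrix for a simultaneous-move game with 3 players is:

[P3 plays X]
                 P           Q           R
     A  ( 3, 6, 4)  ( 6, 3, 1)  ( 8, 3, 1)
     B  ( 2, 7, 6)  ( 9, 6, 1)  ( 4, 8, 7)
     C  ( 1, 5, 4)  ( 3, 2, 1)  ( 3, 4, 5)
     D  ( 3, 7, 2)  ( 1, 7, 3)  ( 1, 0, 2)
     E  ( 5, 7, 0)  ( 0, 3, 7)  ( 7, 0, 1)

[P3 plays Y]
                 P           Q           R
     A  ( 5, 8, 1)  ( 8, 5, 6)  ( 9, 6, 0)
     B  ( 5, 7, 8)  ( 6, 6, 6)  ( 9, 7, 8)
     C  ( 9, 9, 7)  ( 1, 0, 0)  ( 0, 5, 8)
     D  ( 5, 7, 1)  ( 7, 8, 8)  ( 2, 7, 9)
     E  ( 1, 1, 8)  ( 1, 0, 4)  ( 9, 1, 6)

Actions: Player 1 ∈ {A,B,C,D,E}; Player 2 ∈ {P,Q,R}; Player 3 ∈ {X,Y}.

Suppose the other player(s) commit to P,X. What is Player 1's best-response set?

u_1(A vs P,X) = 3
u_1(B vs P,X) = 2
u_1(C vs P,X) = 1
u_1(D vs P,X) = 3
u_1(E vs P,X) = 5
max payoff 5 at {E}

P1 best: {E}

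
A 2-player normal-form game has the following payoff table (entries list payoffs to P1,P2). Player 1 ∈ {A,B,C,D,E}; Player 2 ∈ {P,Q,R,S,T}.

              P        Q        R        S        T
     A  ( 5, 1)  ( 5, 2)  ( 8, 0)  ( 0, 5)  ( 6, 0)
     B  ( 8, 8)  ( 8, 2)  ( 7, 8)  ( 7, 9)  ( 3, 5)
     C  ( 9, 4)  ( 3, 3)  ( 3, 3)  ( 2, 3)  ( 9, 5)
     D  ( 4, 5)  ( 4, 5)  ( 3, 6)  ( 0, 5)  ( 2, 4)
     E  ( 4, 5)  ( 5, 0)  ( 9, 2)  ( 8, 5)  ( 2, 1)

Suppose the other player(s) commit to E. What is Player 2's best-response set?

u_2(P vs E) = 5
u_2(Q vs E) = 0
u_2(R vs E) = 2
u_2(S vs E) = 5
u_2(T vs E) = 1
max payoff 5 at {P,S}

argmax u_2 = {P,S}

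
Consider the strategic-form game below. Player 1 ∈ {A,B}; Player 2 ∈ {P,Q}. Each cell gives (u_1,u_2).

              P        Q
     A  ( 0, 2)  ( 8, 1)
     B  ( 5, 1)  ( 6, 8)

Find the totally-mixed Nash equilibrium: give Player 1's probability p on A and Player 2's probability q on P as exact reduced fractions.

P1 mixes 7/8 on A; P2 mixes 2/7 on P

P1 indiff ⇒ q·0+(1-q)·8 = q·5+(1-q)·6 ⇒ q(-5) = (1-q)(-2) ⇒ q = 2/7
P2 indiff ⇒ p·2+(1-p)·1 = p·1+(1-p)·8 ⇒ p(1) = (1-p)(7) ⇒ p = 7/8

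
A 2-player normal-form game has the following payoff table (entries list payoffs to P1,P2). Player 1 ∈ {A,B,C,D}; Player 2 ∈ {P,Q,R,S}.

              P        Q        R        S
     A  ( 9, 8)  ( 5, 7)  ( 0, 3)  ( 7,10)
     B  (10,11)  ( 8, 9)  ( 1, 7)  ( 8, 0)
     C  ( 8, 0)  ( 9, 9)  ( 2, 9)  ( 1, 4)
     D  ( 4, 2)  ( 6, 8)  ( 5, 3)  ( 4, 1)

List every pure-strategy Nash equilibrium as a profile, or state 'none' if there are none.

(A,P): not NE [P1→B gives 10>9; P2→S gives 10>8]
(A,Q): not NE [P1→C gives 9>5; P2→S gives 10>7]
(A,R): not NE [P1→D gives 5>0; P2→S gives 10>3]
(A,S): not NE [P1→B gives 8>7]
(B,P): NE
(B,Q): not NE [P1→C gives 9>8; P2→P gives 11>9]
(B,R): not NE [P1→D gives 5>1; P2→P gives 11>7]
(B,S): not NE [P2→P gives 11>0]
(C,P): not NE [P1→B gives 10>8; P2→R gives 9>0]
(C,Q): NE
(C,R): not NE [P1→D gives 5>2]
(C,S): not NE [P1→B gives 8>1; P2→R gives 9>4]
(D,P): not NE [P1→B gives 10>4; P2→Q gives 8>2]
(D,Q): not NE [P1→C gives 9>6]
(D,R): not NE [P2→Q gives 8>3]
(D,S): not NE [P1→B gives 8>4; P2→Q gives 8>1]

NE set: (B,P), (C,Q)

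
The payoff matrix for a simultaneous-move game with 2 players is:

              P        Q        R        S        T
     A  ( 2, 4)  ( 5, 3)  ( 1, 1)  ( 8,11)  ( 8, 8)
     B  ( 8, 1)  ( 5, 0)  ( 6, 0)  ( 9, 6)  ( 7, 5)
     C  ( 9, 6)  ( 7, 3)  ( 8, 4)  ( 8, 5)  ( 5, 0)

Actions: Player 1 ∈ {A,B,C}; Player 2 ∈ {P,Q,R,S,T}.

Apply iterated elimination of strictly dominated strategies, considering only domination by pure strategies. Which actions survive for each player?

P2 drop Q (P beats it: A:4>3 B:1>0 C:6>3)
P2 drop R (P beats it: A:4>1 B:1>0 C:6>4)
P2 drop T (S beats it: A:11>8 B:6>5 C:5>0)
P1 drop A (B beats it: P:8>2 S:9>8)
P1→{B,C} P2→{P,S}

Remaining: P1:{B,C} P2:{P,S}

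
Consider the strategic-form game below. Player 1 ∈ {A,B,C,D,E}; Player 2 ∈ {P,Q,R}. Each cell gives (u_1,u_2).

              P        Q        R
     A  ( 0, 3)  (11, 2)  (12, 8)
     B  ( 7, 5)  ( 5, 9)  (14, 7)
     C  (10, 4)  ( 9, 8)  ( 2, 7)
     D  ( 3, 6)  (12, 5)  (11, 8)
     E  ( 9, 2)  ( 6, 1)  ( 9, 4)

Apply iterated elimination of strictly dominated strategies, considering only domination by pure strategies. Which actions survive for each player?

Survivors P1:{A,B,D} P2:{Q,R}

P2 drop P (R beats it: A:8>3 B:7>5 C:7>4 D:8>6 E:4>2)
P1 drop C (A beats it: Q:11>9 R:12>2)
P1 drop E (A beats it: Q:11>6 R:12>9)
P1→{A,B,D} P2→{Q,R}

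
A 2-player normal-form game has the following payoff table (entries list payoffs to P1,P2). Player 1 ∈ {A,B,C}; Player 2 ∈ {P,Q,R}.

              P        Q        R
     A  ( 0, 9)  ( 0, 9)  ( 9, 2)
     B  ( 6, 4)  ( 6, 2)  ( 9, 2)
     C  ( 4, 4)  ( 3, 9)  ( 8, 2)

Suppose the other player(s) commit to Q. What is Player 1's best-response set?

u_1(A vs Q) = 0
u_1(B vs Q) = 6
u_1(C vs Q) = 3
max payoff 6 at {B}

P1 best: {B}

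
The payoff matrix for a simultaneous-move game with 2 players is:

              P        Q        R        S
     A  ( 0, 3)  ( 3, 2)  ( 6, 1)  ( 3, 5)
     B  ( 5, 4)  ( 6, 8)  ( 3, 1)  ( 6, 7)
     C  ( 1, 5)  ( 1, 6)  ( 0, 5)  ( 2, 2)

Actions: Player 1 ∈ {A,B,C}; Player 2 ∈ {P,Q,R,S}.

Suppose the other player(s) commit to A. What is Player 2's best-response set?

P2 best: {S}

u_2(P vs A) = 3
u_2(Q vs A) = 2
u_2(R vs A) = 1
u_2(S vs A) = 5
max payoff 5 at {S}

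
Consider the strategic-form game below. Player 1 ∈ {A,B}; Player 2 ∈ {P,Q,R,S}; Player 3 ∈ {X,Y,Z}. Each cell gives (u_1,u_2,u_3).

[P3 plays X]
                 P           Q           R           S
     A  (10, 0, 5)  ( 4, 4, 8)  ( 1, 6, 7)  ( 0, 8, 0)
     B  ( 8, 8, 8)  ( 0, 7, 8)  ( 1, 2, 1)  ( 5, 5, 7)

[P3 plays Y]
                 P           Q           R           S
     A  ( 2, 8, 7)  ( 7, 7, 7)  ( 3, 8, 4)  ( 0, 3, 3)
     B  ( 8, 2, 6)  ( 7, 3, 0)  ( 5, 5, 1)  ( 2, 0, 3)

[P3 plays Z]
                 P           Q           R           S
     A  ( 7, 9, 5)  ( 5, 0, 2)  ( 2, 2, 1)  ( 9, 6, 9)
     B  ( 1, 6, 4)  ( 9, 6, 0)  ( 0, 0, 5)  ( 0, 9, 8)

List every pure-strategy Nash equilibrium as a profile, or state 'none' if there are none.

No pure NE.

(A,P,X): not NE [P2→S gives 8>0; P3→Y gives 7>5]
(A,P,Y): not NE [P1→B gives 8>2]
(A,P,Z): not NE [P3→Y gives 7>5]
(A,Q,X): not NE [P2→S gives 8>4]
(A,Q,Y): not NE [P2→R gives 8>7; P3→X gives 8>7]
(A,Q,Z): not NE [P1→B gives 9>5; P2→P gives 9>0; P3→X gives 8>2]
(A,R,X): not NE [P2→S gives 8>6]
(A,R,Y): not NE [P1→B gives 5>3; P3→X gives 7>4]
(A,R,Z): not NE [P2→P gives 9>2; P3→X gives 7>1]
(A,S,X): not NE [P1→B gives 5>0; P3→Z gives 9>0]
(A,S,Y): not NE [P1→B gives 2>0; P2→R gives 8>3; P3→Z gives 9>3]
(A,S,Z): not NE [P2→P gives 9>6]
(B,P,X): not NE [P1→A gives 10>8]
(B,P,Y): not NE [P2→R gives 5>2; P3→X gives 8>6]
(B,P,Z): not NE [P1→A gives 7>1; P2→S gives 9>6; P3→X gives 8>4]
(B,Q,X): not NE [P1→A gives 4>0; P2→P gives 8>7]
(B,Q,Y): not NE [P2→R gives 5>3; P3→X gives 8>0]
(B,Q,Z): not NE [P2→S gives 9>6; P3→X gives 8>0]
(B,R,X): not NE [P2→P gives 8>2; P3→Z gives 5>1]
(B,R,Y): not NE [P3→Z gives 5>1]
(B,R,Z): not NE [P1→A gives 2>0; P2→S gives 9>0]
(B,S,X): not NE [P2→P gives 8>5; P3→Z gives 8>7]
(B,S,Y): not NE [P2→R gives 5>0; P3→Z gives 8>3]
(B,S,Z): not NE [P1→A gives 9>0]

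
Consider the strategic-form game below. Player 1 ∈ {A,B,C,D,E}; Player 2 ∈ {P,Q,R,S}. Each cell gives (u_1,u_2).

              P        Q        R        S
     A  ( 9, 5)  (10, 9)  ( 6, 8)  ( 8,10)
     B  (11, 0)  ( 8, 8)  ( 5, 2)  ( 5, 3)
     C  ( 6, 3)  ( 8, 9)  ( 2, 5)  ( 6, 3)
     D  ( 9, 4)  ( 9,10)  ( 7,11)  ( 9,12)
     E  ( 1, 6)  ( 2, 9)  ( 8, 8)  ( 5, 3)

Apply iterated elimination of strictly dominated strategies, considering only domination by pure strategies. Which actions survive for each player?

Remaining: P1:{A,D,E} P2:{Q,R,S}

P1 drop C (A beats it: P:9>6 Q:10>8 R:6>2 S:8>6)
P2 drop P (Q beats it: A:9>5 B:8>0 D:10>4 E:9>6)
P1 drop B (A beats it: Q:10>8 R:6>5 S:8>5)
P1→{A,D,E} P2→{Q,R,S}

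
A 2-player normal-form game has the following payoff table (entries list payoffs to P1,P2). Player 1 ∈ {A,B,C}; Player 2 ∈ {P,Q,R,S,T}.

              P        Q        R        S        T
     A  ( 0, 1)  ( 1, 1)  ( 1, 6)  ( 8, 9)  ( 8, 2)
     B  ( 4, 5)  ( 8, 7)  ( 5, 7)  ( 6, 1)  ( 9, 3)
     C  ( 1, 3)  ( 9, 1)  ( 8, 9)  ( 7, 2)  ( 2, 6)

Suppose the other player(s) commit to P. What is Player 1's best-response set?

BR_1 = {B}

u_1(A vs P) = 0
u_1(B vs P) = 4
u_1(C vs P) = 1
max payoff 4 at {B}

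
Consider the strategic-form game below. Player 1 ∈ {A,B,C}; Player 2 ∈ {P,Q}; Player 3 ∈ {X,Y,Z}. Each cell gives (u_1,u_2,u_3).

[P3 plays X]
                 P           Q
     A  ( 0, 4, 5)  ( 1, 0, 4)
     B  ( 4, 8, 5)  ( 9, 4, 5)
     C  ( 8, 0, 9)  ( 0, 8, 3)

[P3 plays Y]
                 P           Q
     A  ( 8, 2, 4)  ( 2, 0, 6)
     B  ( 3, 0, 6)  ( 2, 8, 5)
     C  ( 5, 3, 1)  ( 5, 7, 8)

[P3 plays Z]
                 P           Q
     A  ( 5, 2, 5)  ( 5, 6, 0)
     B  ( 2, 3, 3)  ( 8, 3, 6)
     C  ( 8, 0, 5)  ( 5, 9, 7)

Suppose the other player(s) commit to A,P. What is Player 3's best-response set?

u_3(X vs A,P) = 5
u_3(Y vs A,P) = 4
u_3(Z vs A,P) = 5
max payoff 5 at {X,Z}

P3 best: {X,Z}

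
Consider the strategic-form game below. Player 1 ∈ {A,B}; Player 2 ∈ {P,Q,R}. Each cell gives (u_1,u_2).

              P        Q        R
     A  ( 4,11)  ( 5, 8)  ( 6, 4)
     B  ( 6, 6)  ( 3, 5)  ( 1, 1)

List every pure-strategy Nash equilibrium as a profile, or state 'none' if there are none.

(A,P): not NE [P1→B gives 6>4]
(A,Q): not NE [P2→P gives 11>8]
(A,R): not NE [P2→P gives 11>4]
(B,P): NE
(B,Q): not NE [P1→A gives 5>3; P2→P gives 6>5]
(B,R): not NE [P1→A gives 6>1; P2→P gives 6>1]

NE set: (B,P)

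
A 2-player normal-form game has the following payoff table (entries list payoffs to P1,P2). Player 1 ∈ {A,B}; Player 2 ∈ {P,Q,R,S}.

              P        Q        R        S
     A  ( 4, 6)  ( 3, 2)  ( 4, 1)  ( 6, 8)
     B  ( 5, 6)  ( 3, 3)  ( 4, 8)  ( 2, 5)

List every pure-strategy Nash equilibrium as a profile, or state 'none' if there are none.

NE set: (A,S), (B,R)

(A,P): not NE [P1→B gives 5>4; P2→S gives 8>6]
(A,Q): not NE [P2→S gives 8>2]
(A,R): not NE [P2→S gives 8>1]
(A,S): NE
(B,P): not NE [P2→R gives 8>6]
(B,Q): not NE [P2→R gives 8>3]
(B,R): NE
(B,S): not NE [P1→A gives 6>2; P2→R gives 8>5]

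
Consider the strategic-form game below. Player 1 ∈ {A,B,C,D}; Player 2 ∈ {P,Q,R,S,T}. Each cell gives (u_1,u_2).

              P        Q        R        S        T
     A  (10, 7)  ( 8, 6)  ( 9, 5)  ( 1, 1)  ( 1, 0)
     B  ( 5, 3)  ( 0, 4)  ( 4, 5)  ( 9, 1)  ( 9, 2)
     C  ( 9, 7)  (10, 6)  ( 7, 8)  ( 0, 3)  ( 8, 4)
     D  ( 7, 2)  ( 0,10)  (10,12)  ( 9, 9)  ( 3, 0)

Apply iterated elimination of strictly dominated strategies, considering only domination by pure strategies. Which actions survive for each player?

IESDS → P1:{A,C,D} P2:{P,Q,R}

P2 drop S (Q beats it: A:6>1 B:4>1 C:6>3 D:10>9)
P2 drop T (P beats it: A:7>0 B:3>2 C:7>4 D:2>0)
P1 drop B (A beats it: P:10>5 Q:8>0 R:9>4)
P1→{A,C,D} P2→{P,Q,R}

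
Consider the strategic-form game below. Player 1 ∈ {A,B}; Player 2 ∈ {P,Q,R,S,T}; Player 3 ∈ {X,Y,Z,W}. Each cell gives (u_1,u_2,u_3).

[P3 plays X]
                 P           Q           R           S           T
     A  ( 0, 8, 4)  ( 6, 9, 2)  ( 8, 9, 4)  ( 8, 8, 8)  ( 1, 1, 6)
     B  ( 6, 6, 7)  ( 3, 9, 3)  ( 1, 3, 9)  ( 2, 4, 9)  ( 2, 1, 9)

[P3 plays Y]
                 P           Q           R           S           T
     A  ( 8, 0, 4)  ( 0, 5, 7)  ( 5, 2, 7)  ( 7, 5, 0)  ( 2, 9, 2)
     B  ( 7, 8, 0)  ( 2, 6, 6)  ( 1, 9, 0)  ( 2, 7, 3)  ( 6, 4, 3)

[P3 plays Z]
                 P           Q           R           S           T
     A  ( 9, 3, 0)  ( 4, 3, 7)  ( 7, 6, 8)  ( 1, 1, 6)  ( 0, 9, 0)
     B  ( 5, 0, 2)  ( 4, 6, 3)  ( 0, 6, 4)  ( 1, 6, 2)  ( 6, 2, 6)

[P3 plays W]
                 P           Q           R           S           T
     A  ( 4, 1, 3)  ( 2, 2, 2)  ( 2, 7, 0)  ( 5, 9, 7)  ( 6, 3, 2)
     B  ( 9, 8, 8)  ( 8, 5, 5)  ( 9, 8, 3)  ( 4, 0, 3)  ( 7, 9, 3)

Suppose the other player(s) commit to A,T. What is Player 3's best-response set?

u_3(X vs A,T) = 6
u_3(Y vs A,T) = 2
u_3(Z vs A,T) = 0
u_3(W vs A,T) = 2
max payoff 6 at {X}

P3 best: {X}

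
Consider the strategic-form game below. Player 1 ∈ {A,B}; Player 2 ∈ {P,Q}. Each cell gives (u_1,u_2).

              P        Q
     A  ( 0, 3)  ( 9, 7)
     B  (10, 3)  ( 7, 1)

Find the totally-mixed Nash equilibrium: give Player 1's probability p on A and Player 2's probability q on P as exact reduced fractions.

P1 indiff ⇒ q·0+(1-q)·9 = q·10+(1-q)·7 ⇒ q(-10) = (1-q)(-2) ⇒ q = 1/6
P2 indiff ⇒ p·3+(1-p)·3 = p·7+(1-p)·1 ⇒ p(-4) = (1-p)(-2) ⇒ p = 1/3

p=1/3, q=1/6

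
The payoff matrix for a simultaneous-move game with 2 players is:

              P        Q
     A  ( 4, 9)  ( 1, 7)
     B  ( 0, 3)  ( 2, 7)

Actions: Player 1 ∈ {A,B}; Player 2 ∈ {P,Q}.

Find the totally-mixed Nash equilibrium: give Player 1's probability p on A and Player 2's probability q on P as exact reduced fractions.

P1 indiff ⇒ q·4+(1-q)·1 = q·0+(1-q)·2 ⇒ q(4) = (1-q)(1) ⇒ q = 1/5
P2 indiff ⇒ p·9+(1-p)·3 = p·7+(1-p)·7 ⇒ p(2) = (1-p)(4) ⇒ p = 2/3

p=2/3, q=1/5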